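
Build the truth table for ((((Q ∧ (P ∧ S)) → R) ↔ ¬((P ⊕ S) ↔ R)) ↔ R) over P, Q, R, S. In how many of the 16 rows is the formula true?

7

  P   |   Q   |   R   |   S   || (P ∧ S) | (Q ∧ (P ∧ S)) | ((Q ∧ (P ∧ S)) → R) | (P ⊕ S) | ((P ⊕ S) ↔ R) | ¬((P ⊕ S) ↔ R) |   φ  
 True |  True |  True |  True ||   True  |      True     |         True        |  False  |     False     |      True      |  True
 True |  True |  True | False ||  False  |     False     |         True        |   True  |      True     |     False      | False
 True |  True | False |  True ||   True  |      True     |        False        |  False  |      True     |     False      | False
 True |  True | False | False ||  False  |     False     |         True        |   True  |     False     |      True      | False
 True | False |  True |  True ||   True  |     False     |         True        |  False  |     False     |      True      |  True
 True | False |  True | False ||  False  |     False     |         True        |   True  |      True     |     False      | False
 True | False | False |  True ||   True  |     False     |         True        |  False  |      True     |     False      |  True
 True | False | False | False ||  False  |     False     |         True        |   True  |     False     |      True      | False
False |  True |  True |  True ||  False  |     False     |         True        |   True  |      True     |     False      | False
False |  True |  True | False ||  False  |     False     |         True        |  False  |     False     |      True      |  True
False |  True | False |  True ||  False  |     False     |         True        |   True  |     False     |      True      | False
False |  True | False | False ||  False  |     False     |         True        |  False  |      True     |     False      |  True
False | False |  True |  True ||  False  |     False     |         True        |   True  |      True     |     False      | False
False | False |  True | False ||  False  |     False     |         True        |  False  |     False     |      True      |  True
False | False | False |  True ||  False  |     False     |         True        |   True  |     False     |      True      | False
False | False | False | False ||  False  |     False     |         True        |  False  |      True     |     False      |  True
The formula is true on 7 of the 16 rows.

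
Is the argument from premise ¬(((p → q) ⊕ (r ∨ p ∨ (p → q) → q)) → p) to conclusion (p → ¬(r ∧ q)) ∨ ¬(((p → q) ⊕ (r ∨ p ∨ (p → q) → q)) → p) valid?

p  q  r  |  φ  ψ
T  T  T  |  F  F
T  T  F  |  F  T
T  F  T  |  F  T
T  F  F  |  F  T
F  T  T  |  F  T
F  T  F  |  F  T
F  F  T  |  T  T
F  F  F  |  T  T
In every row where φ is true, ψ is also true, so φ ⊨ ψ.

yes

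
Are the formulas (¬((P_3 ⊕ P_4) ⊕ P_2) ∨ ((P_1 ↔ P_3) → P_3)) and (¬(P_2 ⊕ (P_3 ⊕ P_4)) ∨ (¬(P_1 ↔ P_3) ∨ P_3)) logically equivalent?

P_1  P_2  P_3  P_4  |  φ  ψ
 T    T    T    T   |  T  T
 T    T    T    F   |  T  T
 T    T    F    T   |  T  T
 T    T    F    F   |  T  T
 T    F    T    T   |  T  T
 T    F    T    F   |  T  T
 T    F    F    T   |  T  T
 T    F    F    F   |  T  T
 F    T    T    T   |  T  T
 F    T    T    F   |  T  T
 F    T    F    T   |  T  T
 F    T    F    F   |  F  F
 F    F    T    T   |  T  T
 F    F    T    F   |  T  T
 F    F    F    T   |  F  F
 F    F    F    F   |  T  T
The columns for φ and ψ agree on every row, so they are logically equivalent.

equivalent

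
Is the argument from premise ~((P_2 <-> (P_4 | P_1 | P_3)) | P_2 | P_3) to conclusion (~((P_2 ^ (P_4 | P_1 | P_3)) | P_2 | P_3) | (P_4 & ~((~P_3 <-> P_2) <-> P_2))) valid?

no

P_1 | P_2 | P_3 | P_4 || φ | ψ
 1  |  1  |  1  |  1  || 0 | 1
 1  |  1  |  1  |  0  || 0 | 0
 1  |  1  |  0  |  1  || 0 | 0
 1  |  1  |  0  |  0  || 0 | 0
 1  |  0  |  1  |  1  || 0 | 1
 1  |  0  |  1  |  0  || 0 | 0
 1  |  0  |  0  |  1  || 1 | 0
 1  |  0  |  0  |  0  || 1 | 0
 0  |  1  |  1  |  1  || 0 | 1
 0  |  1  |  1  |  0  || 0 | 0
 0  |  1  |  0  |  1  || 0 | 0
 0  |  1  |  0  |  0  || 0 | 0
 0  |  0  |  1  |  1  || 0 | 1
 0  |  0  |  1  |  0  || 0 | 0
 0  |  0  |  0  |  1  || 1 | 0
 0  |  0  |  0  |  0  || 0 | 1
At P_1=1, P_2=0, P_3=0, P_4=1 we have φ true but ψ false, so φ does not entail ψ.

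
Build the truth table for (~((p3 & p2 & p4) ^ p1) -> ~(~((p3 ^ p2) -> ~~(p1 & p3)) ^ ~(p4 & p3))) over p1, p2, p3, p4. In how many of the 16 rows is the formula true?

12

p1  p2  p3  p4  |  (p3 & p2 & p4)  ((p3 & p2 & p4) ^ p1)  ~((p3 & p2 & p4) ^ p1)  (p3 ^ p2)  (p1 & p3)  ~(p1 & p3)  ~~(p1 & p3)  ((p3 ^ p2) -> ~~(p1 & p3))  ~((p3 ^ p2) -> ~~(p1 & p3))  (p4 & p3)  ~(p4 & p3)  φ
F   F   F   F   |        F                   F                      T                 F          F          T            F                   T                            F                   F          T       F
F   F   F   T   |        F                   F                      T                 F          F          T            F                   T                            F                   F          T       F
F   F   T   F   |        F                   F                      T                 T          F          T            F                   F                            T                   F          T       T
F   F   T   T   |        F                   F                      T                 T          F          T            F                   F                            T                   T          F       F
F   T   F   F   |        F                   F                      T                 T          F          T            F                   F                            T                   F          T       T
F   T   F   T   |        F                   F                      T                 T          F          T            F                   F                            T                   F          T       T
F   T   T   F   |        F                   F                      T                 F          F          T            F                   T                            F                   F          T       F
F   T   T   T   |        T                   T                      F                 F          F          T            F                   T                            F                   T          F       T
T   F   F   F   |        F                   T                      F                 F          F          T            F                   T                            F                   F          T       T
T   F   F   T   |        F                   T                      F                 F          F          T            F                   T                            F                   F          T       T
T   F   T   F   |        F                   T                      F                 T          T          F            T                   T                            F                   F          T       T
T   F   T   T   |        F                   T                      F                 T          T          F            T                   T                            F                   T          F       T
T   T   F   F   |        F                   T                      F                 T          F          T            F                   F                            T                   F          T       T
T   T   F   T   |        F                   T                      F                 T          F          T            F                   F                            T                   F          T       T
T   T   T   F   |        F                   T                      F                 F          T          F            T                   T                            F                   F          T       T
T   T   T   T   |        T                   F                      T                 F          T          F            T                   T                            F                   T          F       T
The formula is true on 12 of the 16 rows.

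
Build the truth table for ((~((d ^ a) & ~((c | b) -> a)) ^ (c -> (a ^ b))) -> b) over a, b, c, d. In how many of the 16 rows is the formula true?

15

a  b  c  d     (d ^ a)  (c | b)  ((c | b) -> a)  ~((c | b) -> a)  ((d ^ a) & ~((c | b) -> a))  ~((d ^ a) & ~((c | b) -> a))  (a ^ b)  (c -> (a ^ b))  φ
F  F  F  F        F        F           T                F                      F                            T                   F           T         T
F  F  F  T        T        F           T                F                      F                            T                   F           T         T
F  F  T  F        F        T           F                T                      F                            T                   F           F         F
F  F  T  T        T        T           F                T                      T                            F                   F           F         T
F  T  F  F        F        T           F                T                      F                            T                   T           T         T
F  T  F  T        T        T           F                T                      T                            F                   T           T         T
F  T  T  F        F        T           F                T                      F                            T                   T           T         T
F  T  T  T        T        T           F                T                      T                            F                   T           T         T
T  F  F  F        T        F           T                F                      F                            T                   T           T         T
T  F  F  T        F        F           T                F                      F                            T                   T           T         T
T  F  T  F        T        T           T                F                      F                            T                   T           T         T
T  F  T  T        F        T           T                F                      F                            T                   T           T         T
T  T  F  F        T        T           T                F                      F                            T                   F           T         T
T  T  F  T        F        T           T                F                      F                            T                   F           T         T
T  T  T  F        T        T           T                F                      F                            T                   F           F         T
T  T  T  T        F        T           T                F                      F                            T                   F           F         T
The formula is true on 15 of the 16 rows.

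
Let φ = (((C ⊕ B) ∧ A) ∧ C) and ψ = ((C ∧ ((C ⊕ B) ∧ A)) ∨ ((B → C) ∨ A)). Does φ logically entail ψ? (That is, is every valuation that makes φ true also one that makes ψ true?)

yes

A | B | C || φ | ψ
1 | 1 | 1 || 0 | 1
1 | 1 | 0 || 0 | 1
1 | 0 | 1 || 1 | 1
1 | 0 | 0 || 0 | 1
0 | 1 | 1 || 0 | 1
0 | 1 | 0 || 0 | 0
0 | 0 | 1 || 0 | 1
0 | 0 | 0 || 0 | 1
In every row where φ is true, ψ is also true, so φ ⊨ ψ.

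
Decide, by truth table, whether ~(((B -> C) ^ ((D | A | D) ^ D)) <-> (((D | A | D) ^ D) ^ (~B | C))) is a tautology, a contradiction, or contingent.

contradiction

A  B  C  D     (B -> C)  (D | A | D)  ((D | A | D) ^ D)  ~B  (~B | C)  φ
1  1  1  1        1           1               0          0      1      0
1  1  1  0        1           1               1          0      1      0
1  1  0  1        0           1               0          0      0      0
1  1  0  0        0           1               1          0      0      0
1  0  1  1        1           1               0          1      1      0
1  0  1  0        1           1               1          1      1      0
1  0  0  1        1           1               0          1      1      0
1  0  0  0        1           1               1          1      1      0
0  1  1  1        1           1               0          0      1      0
0  1  1  0        1           0               0          0      1      0
0  1  0  1        0           1               0          0      0      0
0  1  0  0        0           0               0          0      0      0
0  0  1  1        1           1               0          1      1      0
0  0  1  0        1           0               0          1      1      0
0  0  0  1        1           1               0          1      1      0
0  0  0  0        1           0               0          1      1      0
Every row is 0, so the formula is a contradiction.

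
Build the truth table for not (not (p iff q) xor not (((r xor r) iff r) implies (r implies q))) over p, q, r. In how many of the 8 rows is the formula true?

4

  p      q      r    |    φ  
 True   True   True  |   True
 True   True  False  |   True
 True  False   True  |  False
 True  False  False  |  False
False   True   True  |  False
False   True  False  |  False
False  False   True  |   True
False  False  False  |   True
The formula is true on 4 of the 8 rows.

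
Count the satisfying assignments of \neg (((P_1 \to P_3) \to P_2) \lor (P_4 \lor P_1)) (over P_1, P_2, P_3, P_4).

P_1 | P_2 | P_3 | P_4 || (P_1 \to P_3) | ((P_1 \to P_3) \to P_2) | (P_4 \lor P_1) | φ
 T  |  T  |  T  |  T  ||       T       |            T            |       T        | F
 T  |  T  |  T  |  F  ||       T       |            T            |       T        | F
 T  |  T  |  F  |  T  ||       F       |            T            |       T        | F
 T  |  T  |  F  |  F  ||       F       |            T            |       T        | F
 T  |  F  |  T  |  T  ||       T       |            F            |       T        | F
 T  |  F  |  T  |  F  ||       T       |            F            |       T        | F
 T  |  F  |  F  |  T  ||       F       |            T            |       T        | F
 T  |  F  |  F  |  F  ||       F       |            T            |       T        | F
 F  |  T  |  T  |  T  ||       T       |            T            |       T        | F
 F  |  T  |  T  |  F  ||       T       |            T            |       F        | F
 F  |  T  |  F  |  T  ||       T       |            T            |       T        | F
 F  |  T  |  F  |  F  ||       T       |            T            |       F        | F
 F  |  F  |  T  |  T  ||       T       |            F            |       T        | F
 F  |  F  |  T  |  F  ||       T       |            F            |       F        | T
 F  |  F  |  F  |  T  ||       T       |            F            |       T        | F
 F  |  F  |  F  |  F  ||       T       |            F            |       F        | T
The formula is true on 2 of the 16 rows.

2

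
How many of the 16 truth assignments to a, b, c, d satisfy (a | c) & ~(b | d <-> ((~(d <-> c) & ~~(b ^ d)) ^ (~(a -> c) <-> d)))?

a  b  c  d     (a | c)  (b | d)  (d <-> c)  ~(d <-> c)  (b ^ d)  ~(b ^ d)  ~~(b ^ d)  (~(d <-> c) & ~~(b ^ d))  (a -> c)  ~(a -> c)  (~(a -> c) <-> d)  φ
F  F  F  F        F        F         T          F          F        T          F                 F                 T          F              T          F
F  F  F  T        F        T         F          T          T        F          T                 T                 T          F              F          F
F  F  T  F        T        F         F          T          F        T          F                 F                 T          F              T          T
F  F  T  T        T        T         T          F          T        F          T                 F                 T          F              F          T
F  T  F  F        F        T         T          F          T        F          T                 F                 T          F              T          F
F  T  F  T        F        T         F          T          F        T          F                 F                 T          F              F          F
F  T  T  F        T        T         F          T          T        F          T                 T                 T          F              T          T
F  T  T  T        T        T         T          F          F        T          F                 F                 T          F              F          T
T  F  F  F        T        F         T          F          F        T          F                 F                 F          T              F          F
T  F  F  T        T        T         F          T          T        F          T                 T                 F          T              T          T
T  F  T  F        T        F         F          T          F        T          F                 F                 T          F              T          T
T  F  T  T        T        T         T          F          T        F          T                 F                 T          F              F          T
T  T  F  F        T        T         T          F          T        F          T                 F                 F          T              F          T
T  T  F  T        T        T         F          T          F        T          F                 F                 F          T              T          F
T  T  T  F        T        T         F          T          T        F          T                 T                 T          F              T          T
T  T  T  T        T        T         T          F          F        T          F                 F                 T          F              F          T
The formula is true on 10 of the 16 rows.

10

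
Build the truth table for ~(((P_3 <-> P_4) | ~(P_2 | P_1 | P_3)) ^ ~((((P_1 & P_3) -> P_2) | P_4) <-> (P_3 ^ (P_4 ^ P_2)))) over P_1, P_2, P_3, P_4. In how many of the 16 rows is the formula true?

P_1 | P_2 | P_3 | P_4 || φ
 0  |  0  |  0  |  0  || 1
 0  |  0  |  0  |  1  || 0
 0  |  0  |  1  |  0  || 1
 0  |  0  |  1  |  1  || 1
 0  |  1  |  0  |  0  || 0
 0  |  1  |  0  |  1  || 0
 0  |  1  |  1  |  0  || 0
 0  |  1  |  1  |  1  || 0
 1  |  0  |  0  |  0  || 1
 1  |  0  |  0  |  1  || 1
 1  |  0  |  1  |  0  || 0
 1  |  0  |  1  |  1  || 1
 1  |  1  |  0  |  0  || 0
 1  |  1  |  0  |  1  || 0
 1  |  1  |  1  |  0  || 0
 1  |  1  |  1  |  1  || 0
The formula is true on 6 of the 16 rows.

6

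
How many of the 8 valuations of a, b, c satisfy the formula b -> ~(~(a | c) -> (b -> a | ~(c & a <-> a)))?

5

  a      b      c       (a | c)  ~(a | c)  (c & a)  ((c & a) <-> a)  ~((c & a) <-> a)  (a | ~((c & a) <-> a))    φ  
 True   True   True       True    False      True         True            False                 True           False
 True   True  False       True    False     False        False             True                 True           False
 True  False   True       True    False      True         True            False                 True            True
 True  False  False       True    False     False        False             True                 True            True
False   True   True       True    False     False         True            False                False           False
False   True  False      False     True     False         True            False                False            True
False  False   True       True    False     False         True            False                False            True
False  False  False      False     True     False         True            False                False            True
The formula is true on 5 of the 8 rows.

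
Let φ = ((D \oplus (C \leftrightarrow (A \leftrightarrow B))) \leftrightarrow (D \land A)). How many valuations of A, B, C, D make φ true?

8

A | B | C | D | φ
- | - | - | - | -
1 | 1 | 1 | 1 | 0
1 | 1 | 1 | 0 | 0
1 | 1 | 0 | 1 | 1
1 | 1 | 0 | 0 | 1
1 | 0 | 1 | 1 | 1
1 | 0 | 1 | 0 | 1
1 | 0 | 0 | 1 | 0
1 | 0 | 0 | 0 | 0
0 | 1 | 1 | 1 | 0
0 | 1 | 1 | 0 | 1
0 | 1 | 0 | 1 | 1
0 | 1 | 0 | 0 | 0
0 | 0 | 1 | 1 | 1
0 | 0 | 1 | 0 | 0
0 | 0 | 0 | 1 | 0
0 | 0 | 0 | 0 | 1
The formula is true on 8 of the 16 rows.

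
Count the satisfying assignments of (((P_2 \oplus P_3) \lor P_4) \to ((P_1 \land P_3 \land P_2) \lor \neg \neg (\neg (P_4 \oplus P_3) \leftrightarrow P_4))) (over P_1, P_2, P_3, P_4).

P_1 | P_2 | P_3 | P_4 || (P_2 \oplus P_3) | ((P_2 \oplus P_3) \lor P_4) | (P_1 \land P_3 \land P_2) | (P_4 \oplus P_3) | \neg (P_4 \oplus P_3) | φ
 T  |  T  |  T  |  T  ||        F         |              T              |             T             |        F         |           T           | T
 T  |  T  |  T  |  F  ||        F         |              F              |             T             |        T         |           F           | T
 T  |  T  |  F  |  T  ||        T         |              T              |             F             |        T         |           F           | F
 T  |  T  |  F  |  F  ||        T         |              T              |             F             |        F         |           T           | F
 T  |  F  |  T  |  T  ||        T         |              T              |             F             |        F         |           T           | T
 T  |  F  |  T  |  F  ||        T         |              T              |             F             |        T         |           F           | T
 T  |  F  |  F  |  T  ||        F         |              T              |             F             |        T         |           F           | F
 T  |  F  |  F  |  F  ||        F         |              F              |             F             |        F         |           T           | T
 F  |  T  |  T  |  T  ||        F         |              T              |             F             |        F         |           T           | T
 F  |  T  |  T  |  F  ||        F         |              F              |             F             |        T         |           F           | T
 F  |  T  |  F  |  T  ||        T         |              T              |             F             |        T         |           F           | F
 F  |  T  |  F  |  F  ||        T         |              T              |             F             |        F         |           T           | F
 F  |  F  |  T  |  T  ||        T         |              T              |             F             |        F         |           T           | T
 F  |  F  |  T  |  F  ||        T         |              T              |             F             |        T         |           F           | T
 F  |  F  |  F  |  T  ||        F         |              T              |             F             |        T         |           F           | F
 F  |  F  |  F  |  F  ||        F         |              F              |             F             |        F         |           T           | T
The formula is true on 10 of the 16 rows.

10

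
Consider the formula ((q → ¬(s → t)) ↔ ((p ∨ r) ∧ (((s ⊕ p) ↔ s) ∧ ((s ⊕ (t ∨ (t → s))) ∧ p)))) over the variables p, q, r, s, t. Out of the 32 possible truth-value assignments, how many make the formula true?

p | q | r | s | t || φ
0 | 0 | 0 | 0 | 0 || 0
0 | 0 | 0 | 0 | 1 || 0
0 | 0 | 0 | 1 | 0 || 0
0 | 0 | 0 | 1 | 1 || 0
0 | 0 | 1 | 0 | 0 || 0
0 | 0 | 1 | 0 | 1 || 0
0 | 0 | 1 | 1 | 0 || 0
0 | 0 | 1 | 1 | 1 || 0
0 | 1 | 0 | 0 | 0 || 1
0 | 1 | 0 | 0 | 1 || 1
0 | 1 | 0 | 1 | 0 || 0
0 | 1 | 0 | 1 | 1 || 1
0 | 1 | 1 | 0 | 0 || 1
0 | 1 | 1 | 0 | 1 || 1
0 | 1 | 1 | 1 | 0 || 0
0 | 1 | 1 | 1 | 1 || 1
1 | 0 | 0 | 0 | 0 || 0
1 | 0 | 0 | 0 | 1 || 0
1 | 0 | 0 | 1 | 0 || 0
1 | 0 | 0 | 1 | 1 || 0
1 | 0 | 1 | 0 | 0 || 0
1 | 0 | 1 | 0 | 1 || 0
1 | 0 | 1 | 1 | 0 || 0
1 | 0 | 1 | 1 | 1 || 0
1 | 1 | 0 | 0 | 0 || 1
1 | 1 | 0 | 0 | 1 || 1
1 | 1 | 0 | 1 | 0 || 0
1 | 1 | 0 | 1 | 1 || 1
1 | 1 | 1 | 0 | 0 || 1
1 | 1 | 1 | 0 | 1 || 1
1 | 1 | 1 | 1 | 0 || 0
1 | 1 | 1 | 1 | 1 || 1
The formula is true on 12 of the 32 rows.

12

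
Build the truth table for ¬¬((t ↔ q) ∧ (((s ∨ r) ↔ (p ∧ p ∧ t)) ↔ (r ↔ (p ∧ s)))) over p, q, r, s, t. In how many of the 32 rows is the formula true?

p | q | r | s | t || φ
T | T | T | T | T || T
T | T | T | T | F || F
T | T | T | F | T || F
T | T | T | F | F || F
T | T | F | T | T || F
T | T | F | T | F || F
T | T | F | F | T || F
T | T | F | F | F || F
T | F | T | T | T || F
T | F | T | T | F || F
T | F | T | F | T || F
T | F | T | F | F || T
T | F | F | T | T || F
T | F | F | T | F || T
T | F | F | F | T || F
T | F | F | F | F || T
F | T | T | T | T || T
F | T | T | T | F || F
F | T | T | F | T || T
F | T | T | F | F || F
F | T | F | T | T || F
F | T | F | T | F || F
F | T | F | F | T || T
F | T | F | F | F || F
F | F | T | T | T || F
F | F | T | T | F || T
F | F | T | F | T || F
F | F | T | F | F || T
F | F | F | T | T || F
F | F | F | T | F || F
F | F | F | F | T || F
F | F | F | F | F || T
The formula is true on 10 of the 32 rows.

10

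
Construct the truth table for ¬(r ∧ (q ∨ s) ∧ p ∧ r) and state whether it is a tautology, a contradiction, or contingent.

  p   |   q   |   r   |   s   || (q ∨ s) | (r ∧ (q ∨ s) ∧ p ∧ r) | ¬(r ∧ (q ∨ s) ∧ p ∧ r)
 True |  True |  True |  True ||   True  |          True         |         False         
 True |  True |  True | False ||   True  |          True         |         False         
 True |  True | False |  True ||   True  |         False         |          True         
 True |  True | False | False ||   True  |         False         |          True         
 True | False |  True |  True ||   True  |          True         |         False         
 True | False |  True | False ||  False  |         False         |          True         
 True | False | False |  True ||   True  |         False         |          True         
 True | False | False | False ||  False  |         False         |          True         
False |  True |  True |  True ||   True  |         False         |          True         
False |  True |  True | False ||   True  |         False         |          True         
False |  True | False |  True ||   True  |         False         |          True         
False |  True | False | False ||   True  |         False         |          True         
False | False |  True |  True ||   True  |         False         |          True         
False | False |  True | False ||  False  |         False         |          True         
False | False | False |  True ||   True  |         False         |          True         
False | False | False | False ||  False  |         False         |          True         
13 of 16 rows are True, so the formula is contingent.

contingent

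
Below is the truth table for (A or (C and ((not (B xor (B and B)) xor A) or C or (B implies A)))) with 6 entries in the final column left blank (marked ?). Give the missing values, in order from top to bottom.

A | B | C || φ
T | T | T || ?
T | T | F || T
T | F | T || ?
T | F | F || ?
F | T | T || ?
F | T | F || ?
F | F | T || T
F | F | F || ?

Row A=T, B=T, C=T: (C and ((not (B xor (B and B)) xor A) or C or (B implies A))) = T, so the formula = T.
Row A=T, B=F, C=T: (C and ((not (B xor (B and B)) xor A) or C or (B implies A))) = T, so the formula = T.
Row A=T, B=F, C=F: (C and ((not (B xor (B and B)) xor A) or C or (B implies A))) = F, so the formula = T.
Row A=F, B=T, C=T: (C and ((not (B xor (B and B)) xor A) or C or (B implies A))) = T, so the formula = T.
Row A=F, B=T, C=F: (C and ((not (B xor (B and B)) xor A) or C or (B implies A))) = F, so the formula = F.
Row A=F, B=F, C=F: (C and ((not (B xor (B and B)) xor A) or C or (B implies A))) = F, so the formula = F.

T, T, T, T, F, F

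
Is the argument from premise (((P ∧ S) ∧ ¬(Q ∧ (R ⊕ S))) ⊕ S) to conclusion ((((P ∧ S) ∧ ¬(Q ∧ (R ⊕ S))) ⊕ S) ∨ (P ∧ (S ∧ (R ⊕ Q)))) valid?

  P   |   Q   |   R   |   S   ||   φ   |   ψ  
 True |  True |  True |  True || False | False
 True |  True |  True | False || False | False
 True |  True | False |  True ||  True |  True
 True |  True | False | False || False | False
 True | False |  True |  True || False |  True
 True | False |  True | False || False | False
 True | False | False |  True || False | False
 True | False | False | False || False | False
False |  True |  True |  True ||  True |  True
False |  True |  True | False || False | False
False |  True | False |  True ||  True |  True
False |  True | False | False || False | False
False | False |  True |  True ||  True |  True
False | False |  True | False || False | False
False | False | False |  True ||  True |  True
False | False | False | False || False | False
In every row where φ is true, ψ is also true, so φ ⊨ ψ.

yes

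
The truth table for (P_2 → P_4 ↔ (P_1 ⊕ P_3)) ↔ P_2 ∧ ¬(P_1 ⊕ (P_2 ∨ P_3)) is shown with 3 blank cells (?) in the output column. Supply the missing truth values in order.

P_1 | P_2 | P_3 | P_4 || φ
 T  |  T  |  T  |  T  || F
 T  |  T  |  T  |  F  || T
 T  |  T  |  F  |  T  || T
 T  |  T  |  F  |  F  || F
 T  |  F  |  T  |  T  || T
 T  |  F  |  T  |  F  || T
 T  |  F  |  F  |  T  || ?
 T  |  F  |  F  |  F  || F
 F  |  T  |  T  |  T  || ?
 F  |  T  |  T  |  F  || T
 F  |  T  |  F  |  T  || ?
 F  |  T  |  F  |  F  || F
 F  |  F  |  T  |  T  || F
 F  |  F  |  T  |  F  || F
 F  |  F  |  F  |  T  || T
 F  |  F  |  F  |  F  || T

F, F, T

Row P_1=T, P_2=F, P_3=F, P_4=T: (P_2 → P_4 ↔ (P_1 ⊕ P_3)) = T, (P_2 ∧ ¬(P_1 ⊕ (P_2 ∨ P_3))) = F, so the formula = F.
Row P_1=F, P_2=T, P_3=T, P_4=T: (P_2 → P_4 ↔ (P_1 ⊕ P_3)) = T, (P_2 ∧ ¬(P_1 ⊕ (P_2 ∨ P_3))) = F, so the formula = F.
Row P_1=F, P_2=T, P_3=F, P_4=T: (P_2 → P_4 ↔ (P_1 ⊕ P_3)) = F, (P_2 ∧ ¬(P_1 ⊕ (P_2 ∨ P_3))) = F, so the formula = T.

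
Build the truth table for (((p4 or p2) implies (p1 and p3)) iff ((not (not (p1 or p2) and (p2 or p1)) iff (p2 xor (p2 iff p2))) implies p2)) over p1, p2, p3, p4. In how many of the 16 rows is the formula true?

5

  p1  |   p2  |   p3  |   p4  ||   φ  
False | False | False | False || False
False | False | False |  True ||  True
False | False |  True | False || False
False | False |  True |  True ||  True
False |  True | False | False || False
False |  True | False |  True || False
False |  True |  True | False || False
False |  True |  True |  True || False
 True | False | False | False || False
 True | False | False |  True ||  True
 True | False |  True | False || False
 True | False |  True |  True || False
 True |  True | False | False || False
 True |  True | False |  True || False
 True |  True |  True | False ||  True
 True |  True |  True |  True ||  True
The formula is true on 5 of the 16 rows.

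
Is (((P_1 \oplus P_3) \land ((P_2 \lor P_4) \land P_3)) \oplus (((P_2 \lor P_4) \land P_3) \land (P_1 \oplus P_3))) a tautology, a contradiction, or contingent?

P_1 | P_2 | P_3 | P_4 || φ
 0  |  0  |  0  |  0  || 0
 0  |  0  |  0  |  1  || 0
 0  |  0  |  1  |  0  || 0
 0  |  0  |  1  |  1  || 0
 0  |  1  |  0  |  0  || 0
 0  |  1  |  0  |  1  || 0
 0  |  1  |  1  |  0  || 0
 0  |  1  |  1  |  1  || 0
 1  |  0  |  0  |  0  || 0
 1  |  0  |  0  |  1  || 0
 1  |  0  |  1  |  0  || 0
 1  |  0  |  1  |  1  || 0
 1  |  1  |  0  |  0  || 0
 1  |  1  |  0  |  1  || 0
 1  |  1  |  1  |  0  || 0
 1  |  1  |  1  |  1  || 0
Every row is 0, so the formula is a contradiction.

contradiction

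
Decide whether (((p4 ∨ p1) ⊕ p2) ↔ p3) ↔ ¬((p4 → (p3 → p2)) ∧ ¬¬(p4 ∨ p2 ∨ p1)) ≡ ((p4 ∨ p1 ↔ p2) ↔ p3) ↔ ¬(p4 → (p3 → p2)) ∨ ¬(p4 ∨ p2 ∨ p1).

p1 | p2 | p3 | p4 || φ | ψ
F  | F  | F  | F  || T | F
F  | F  | F  | T  || T | F
F  | F  | T  | F  || F | T
F  | F  | T  | T  || T | F
F  | T  | F  | F  || T | F
F  | T  | F  | T  || F | T
F  | T  | T  | F  || F | T
F  | T  | T  | T  || T | F
T  | F  | F  | F  || T | F
T  | F  | F  | T  || T | F
T  | F  | T  | F  || F | T
T  | F  | T  | T  || T | F
T  | T  | F  | F  || F | T
T  | T  | F  | T  || F | T
T  | T  | T  | F  || T | F
T  | T  | T  | T  || T | F
The columns differ at p1=F, p2=F, p3=F, p4=F (φ=T, ψ=F), so they are not equivalent.

not equivalent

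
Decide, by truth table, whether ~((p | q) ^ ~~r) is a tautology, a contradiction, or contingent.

contingent

  p      q      r       (p | q)    ~r    ~~r   ((p | q) ^ ~~r)  ~((p | q) ^ ~~r)
 True   True   True       True   False   True       False             True      
 True   True  False       True    True  False        True            False      
 True  False   True       True   False   True       False             True      
 True  False  False       True    True  False        True            False      
False   True   True       True   False   True       False             True      
False   True  False       True    True  False        True            False      
False  False   True      False   False   True        True            False      
False  False  False      False    True  False       False             True      
4 of 8 rows are True, so the formula is contingent.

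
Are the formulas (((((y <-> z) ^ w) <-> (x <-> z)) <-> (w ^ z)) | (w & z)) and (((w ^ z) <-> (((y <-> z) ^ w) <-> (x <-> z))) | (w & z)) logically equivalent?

equivalent

x | y | z | w | φ | ψ
- | - | - | - | - | -
T | T | T | T | T | T
T | T | T | F | T | T
T | T | F | T | F | F
T | T | F | F | F | F
T | F | T | T | T | T
T | F | T | F | F | F
T | F | F | T | T | T
T | F | F | F | T | T
F | T | T | T | T | T
F | T | T | F | F | F
F | T | F | T | T | T
F | T | F | F | T | T
F | F | T | T | T | T
F | F | T | F | T | T
F | F | F | T | F | F
F | F | F | F | F | F
The columns for φ and ψ agree on every row, so they are logically equivalent.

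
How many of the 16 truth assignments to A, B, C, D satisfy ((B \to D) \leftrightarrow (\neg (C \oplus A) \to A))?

10

A | B | C | D || (B \to D) | (C \oplus A) | \neg (C \oplus A) | (\neg (C \oplus A) \to A) | φ
1 | 1 | 1 | 1 ||     1     |      0       |         1         |             1             | 1
1 | 1 | 1 | 0 ||     0     |      0       |         1         |             1             | 0
1 | 1 | 0 | 1 ||     1     |      1       |         0         |             1             | 1
1 | 1 | 0 | 0 ||     0     |      1       |         0         |             1             | 0
1 | 0 | 1 | 1 ||     1     |      0       |         1         |             1             | 1
1 | 0 | 1 | 0 ||     1     |      0       |         1         |             1             | 1
1 | 0 | 0 | 1 ||     1     |      1       |         0         |             1             | 1
1 | 0 | 0 | 0 ||     1     |      1       |         0         |             1             | 1
0 | 1 | 1 | 1 ||     1     |      1       |         0         |             1             | 1
0 | 1 | 1 | 0 ||     0     |      1       |         0         |             1             | 0
0 | 1 | 0 | 1 ||     1     |      0       |         1         |             0             | 0
0 | 1 | 0 | 0 ||     0     |      0       |         1         |             0             | 1
0 | 0 | 1 | 1 ||     1     |      1       |         0         |             1             | 1
0 | 0 | 1 | 0 ||     1     |      1       |         0         |             1             | 1
0 | 0 | 0 | 1 ||     1     |      0       |         1         |             0             | 0
0 | 0 | 0 | 0 ||     1     |      0       |         1         |             0             | 0
The formula is true on 10 of the 16 rows.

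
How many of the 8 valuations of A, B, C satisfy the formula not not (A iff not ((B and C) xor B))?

4

  A   |   B   |   C   || (B and C) | ((B and C) xor B) | not ((B and C) xor B) |   φ  
 True |  True |  True ||    True   |       False       |          True         |  True
 True |  True | False ||   False   |        True       |         False         | False
 True | False |  True ||   False   |       False       |          True         |  True
 True | False | False ||   False   |       False       |          True         |  True
False |  True |  True ||    True   |       False       |          True         | False
False |  True | False ||   False   |        True       |         False         |  True
False | False |  True ||   False   |       False       |          True         | False
False | False | False ||   False   |       False       |          True         | False
The formula is true on 4 of the 8 rows.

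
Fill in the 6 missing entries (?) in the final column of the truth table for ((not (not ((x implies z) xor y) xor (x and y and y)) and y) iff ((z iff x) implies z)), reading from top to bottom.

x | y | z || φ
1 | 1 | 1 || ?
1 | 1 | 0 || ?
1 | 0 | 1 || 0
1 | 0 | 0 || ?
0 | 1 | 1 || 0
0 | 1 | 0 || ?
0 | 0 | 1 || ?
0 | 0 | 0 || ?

1, 0, 0, 1, 0, 1

Row x=1, y=1, z=1: (not (not ((x implies z) xor y) xor (x and y and y)) and y) = 1, ((z iff x) implies z) = 1, so the formula = 1.
Row x=1, y=1, z=0: (not (not ((x implies z) xor y) xor (x and y and y)) and y) = 0, ((z iff x) implies z) = 1, so the formula = 0.
Row x=1, y=0, z=0: (not (not ((x implies z) xor y) xor (x and y and y)) and y) = 0, ((z iff x) implies z) = 1, so the formula = 0.
Row x=0, y=1, z=0: (not (not ((x implies z) xor y) xor (x and y and y)) and y) = 0, ((z iff x) implies z) = 0, so the formula = 1.
Row x=0, y=0, z=1: (not (not ((x implies z) xor y) xor (x and y and y)) and y) = 0, ((z iff x) implies z) = 1, so the formula = 0.
Row x=0, y=0, z=0: (not (not ((x implies z) xor y) xor (x and y and y)) and y) = 0, ((z iff x) implies z) = 0, so the formula = 1.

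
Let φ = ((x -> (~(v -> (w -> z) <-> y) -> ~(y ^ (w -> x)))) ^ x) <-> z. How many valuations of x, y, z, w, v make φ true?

17

x  y  z  w  v  |  φ
T  T  T  T  T  |  F
T  T  T  T  F  |  F
T  T  T  F  T  |  F
T  T  T  F  F  |  F
T  T  F  T  T  |  T
T  T  F  T  F  |  T
T  T  F  F  T  |  T
T  T  F  F  F  |  T
T  F  T  T  T  |  T
T  F  T  T  F  |  T
T  F  T  F  T  |  T
T  F  T  F  F  |  T
T  F  F  T  T  |  T
T  F  F  T  F  |  F
T  F  F  F  T  |  F
T  F  F  F  F  |  F
F  T  T  T  T  |  T
F  T  T  T  F  |  T
F  T  T  F  T  |  T
F  T  T  F  F  |  T
F  T  F  T  T  |  F
F  T  F  T  F  |  F
F  T  F  F  T  |  F
F  T  F  F  F  |  F
F  F  T  T  T  |  T
F  F  T  T  F  |  T
F  F  T  F  T  |  T
F  F  T  F  F  |  T
F  F  F  T  T  |  F
F  F  F  T  F  |  F
F  F  F  F  T  |  F
F  F  F  F  F  |  F
The formula is true on 17 of the 32 rows.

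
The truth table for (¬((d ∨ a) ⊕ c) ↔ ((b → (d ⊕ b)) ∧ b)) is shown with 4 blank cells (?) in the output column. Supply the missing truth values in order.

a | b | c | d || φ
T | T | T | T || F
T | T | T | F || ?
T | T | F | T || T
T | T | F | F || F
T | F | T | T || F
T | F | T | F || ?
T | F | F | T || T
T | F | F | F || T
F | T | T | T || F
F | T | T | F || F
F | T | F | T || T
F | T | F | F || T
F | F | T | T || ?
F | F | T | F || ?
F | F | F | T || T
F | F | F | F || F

T, F, F, T

Row a=T, b=T, c=T, d=F: ¬((d ∨ a) ⊕ c) = T, ((b → (d ⊕ b)) ∧ b) = T, so the formula = T.
Row a=T, b=F, c=T, d=F: ¬((d ∨ a) ⊕ c) = T, ((b → (d ⊕ b)) ∧ b) = F, so the formula = F.
Row a=F, b=F, c=T, d=T: ¬((d ∨ a) ⊕ c) = T, ((b → (d ⊕ b)) ∧ b) = F, so the formula = F.
Row a=F, b=F, c=T, d=F: ¬((d ∨ a) ⊕ c) = F, ((b → (d ⊕ b)) ∧ b) = F, so the formula = T.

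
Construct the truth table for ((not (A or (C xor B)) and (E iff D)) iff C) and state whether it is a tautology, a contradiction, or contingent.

contingent

A  B  C  D  E  |  φ
T  T  T  T  T  |  F
T  T  T  T  F  |  F
T  T  T  F  T  |  F
T  T  T  F  F  |  F
T  T  F  T  T  |  T
T  T  F  T  F  |  T
T  T  F  F  T  |  T
T  T  F  F  F  |  T
T  F  T  T  T  |  F
T  F  T  T  F  |  F
T  F  T  F  T  |  F
T  F  T  F  F  |  F
T  F  F  T  T  |  T
T  F  F  T  F  |  T
T  F  F  F  T  |  T
T  F  F  F  F  |  T
F  T  T  T  T  |  T
F  T  T  T  F  |  F
F  T  T  F  T  |  F
F  T  T  F  F  |  T
F  T  F  T  T  |  T
F  T  F  T  F  |  T
F  T  F  F  T  |  T
F  T  F  F  F  |  T
F  F  T  T  T  |  F
F  F  T  T  F  |  F
F  F  T  F  T  |  F
F  F  T  F  F  |  F
F  F  F  T  T  |  F
F  F  F  T  F  |  T
F  F  F  F  T  |  T
F  F  F  F  F  |  F
16 of 32 rows are T, so the formula is contingent.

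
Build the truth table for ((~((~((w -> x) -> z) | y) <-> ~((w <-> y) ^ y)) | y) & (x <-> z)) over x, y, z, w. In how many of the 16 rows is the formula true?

7

x  y  z  w     (w -> x)  ((w -> x) -> z)  ~((w -> x) -> z)  (~((w -> x) -> z) | y)  (w <-> y)  ((w <-> y) ^ y)  ~((w <-> y) ^ y)  (x <-> z)  φ
1  1  1  1        1             1                0                    1                 1             0                1              1      1
1  1  1  0        1             1                0                    1                 0             1                0              1      1
1  1  0  1        1             0                1                    1                 1             0                1              0      0
1  1  0  0        1             0                1                    1                 0             1                0              0      0
1  0  1  1        1             1                0                    0                 0             0                1              1      1
1  0  1  0        1             1                0                    0                 1             1                0              1      0
1  0  0  1        1             0                1                    1                 0             0                1              0      0
1  0  0  0        1             0                1                    1                 1             1                0              0      0
0  1  1  1        0             1                0                    1                 1             0                1              0      0
0  1  1  0        1             1                0                    1                 0             1                0              0      0
0  1  0  1        0             1                0                    1                 1             0                1              1      1
0  1  0  0        1             0                1                    1                 0             1                0              1      1
0  0  1  1        0             1                0                    0                 0             0                1              0      0
0  0  1  0        1             1                0                    0                 1             1                0              0      0
0  0  0  1        0             1                0                    0                 0             0                1              1      1
0  0  0  0        1             0                1                    1                 1             1                0              1      1
The formula is true on 7 of the 16 rows.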